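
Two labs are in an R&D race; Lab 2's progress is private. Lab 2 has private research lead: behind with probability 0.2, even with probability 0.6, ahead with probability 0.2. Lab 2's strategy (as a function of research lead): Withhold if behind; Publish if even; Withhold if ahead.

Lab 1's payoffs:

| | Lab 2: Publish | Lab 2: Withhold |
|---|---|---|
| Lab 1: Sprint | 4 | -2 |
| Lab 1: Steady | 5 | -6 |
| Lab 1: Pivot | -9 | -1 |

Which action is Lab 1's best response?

Sprint

E[Sprint] = 0.2·(-2) + 0.6·(4) + 0.2·(-2) = 1.6
E[Steady] = 0.2·(-6) + 0.6·(5) + 0.2·(-6) = 0.6
E[Pivot] = 0.2·(-1) + 0.6·(-9) + 0.2·(-1) = -5.8
Best response: Sprint (1.6 is the largest).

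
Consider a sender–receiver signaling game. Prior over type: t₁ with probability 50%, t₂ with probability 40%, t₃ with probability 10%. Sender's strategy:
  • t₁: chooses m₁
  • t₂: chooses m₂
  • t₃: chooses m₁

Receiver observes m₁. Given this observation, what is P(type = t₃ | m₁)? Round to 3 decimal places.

Apply Bayes' rule using the sender's strategy as the likelihood.
P(m₁) = 0.5·1 + 0.4·0 + 0.1·1 = 0.6
P(t₃ | m₁) = (0.1·1) / 0.6 = 0.1 / 0.6 = 0.166667

0.167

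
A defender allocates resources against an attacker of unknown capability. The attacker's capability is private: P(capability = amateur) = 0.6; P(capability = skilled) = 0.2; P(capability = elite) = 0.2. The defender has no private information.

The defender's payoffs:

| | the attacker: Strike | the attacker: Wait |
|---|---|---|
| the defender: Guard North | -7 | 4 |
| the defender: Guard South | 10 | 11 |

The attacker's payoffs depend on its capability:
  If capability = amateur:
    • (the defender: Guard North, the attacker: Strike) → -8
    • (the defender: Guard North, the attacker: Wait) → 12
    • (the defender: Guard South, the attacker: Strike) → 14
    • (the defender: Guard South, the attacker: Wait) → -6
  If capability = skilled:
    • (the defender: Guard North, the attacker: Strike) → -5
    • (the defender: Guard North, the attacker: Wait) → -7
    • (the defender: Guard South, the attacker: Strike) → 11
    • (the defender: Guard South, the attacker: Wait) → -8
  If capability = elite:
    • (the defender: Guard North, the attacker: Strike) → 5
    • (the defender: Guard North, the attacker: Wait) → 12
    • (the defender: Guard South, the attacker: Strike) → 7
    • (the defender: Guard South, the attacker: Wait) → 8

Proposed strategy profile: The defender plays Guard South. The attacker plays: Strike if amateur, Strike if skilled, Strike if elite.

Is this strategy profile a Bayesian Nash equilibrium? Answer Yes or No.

No

The defender plays Guard South: E[Guard South] = 0.6·(10) + 0.2·(10) + 0.2·(10) = 10; E[Guard North] = -7. Best-responding. ✓
The attacker (capability amateur), facing Guard South: Strike gives 14, Wait gives -6. Proposed Strike is best. ✓
The attacker (capability skilled), facing Guard South: Strike gives 11, Wait gives -8. Proposed Strike is best. ✓
The attacker (capability elite), facing Guard South: Strike gives 7, Wait gives 8. Proposed Strike is not best — profitable deviation exists. ✗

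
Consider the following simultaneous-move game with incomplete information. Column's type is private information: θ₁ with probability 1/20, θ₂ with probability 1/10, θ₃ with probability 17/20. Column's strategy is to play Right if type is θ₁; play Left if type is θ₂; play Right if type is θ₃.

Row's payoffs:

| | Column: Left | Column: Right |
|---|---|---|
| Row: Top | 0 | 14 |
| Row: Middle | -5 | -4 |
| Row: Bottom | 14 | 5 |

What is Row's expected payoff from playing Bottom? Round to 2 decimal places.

Take the expectation over Column's type, weighting each type's action by its prior probability.
E[Bottom] = 1/20·5 + 1/10·14 + 17/20·5 = 1/4 + 7/5 + 17/4 = 59/10

5.90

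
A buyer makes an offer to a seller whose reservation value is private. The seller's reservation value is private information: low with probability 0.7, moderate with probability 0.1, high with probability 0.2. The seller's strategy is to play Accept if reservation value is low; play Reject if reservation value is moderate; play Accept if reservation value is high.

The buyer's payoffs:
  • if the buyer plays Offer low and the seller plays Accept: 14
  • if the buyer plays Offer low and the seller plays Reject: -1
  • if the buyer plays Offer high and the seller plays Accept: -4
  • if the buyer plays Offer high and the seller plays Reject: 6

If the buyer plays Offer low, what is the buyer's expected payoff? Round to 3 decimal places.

12.500

E[Offer low] = 0.7·14 + 0.1·(-1) + 0.2·14 = 9.8 + (-0.1) + 2.8 = 12.5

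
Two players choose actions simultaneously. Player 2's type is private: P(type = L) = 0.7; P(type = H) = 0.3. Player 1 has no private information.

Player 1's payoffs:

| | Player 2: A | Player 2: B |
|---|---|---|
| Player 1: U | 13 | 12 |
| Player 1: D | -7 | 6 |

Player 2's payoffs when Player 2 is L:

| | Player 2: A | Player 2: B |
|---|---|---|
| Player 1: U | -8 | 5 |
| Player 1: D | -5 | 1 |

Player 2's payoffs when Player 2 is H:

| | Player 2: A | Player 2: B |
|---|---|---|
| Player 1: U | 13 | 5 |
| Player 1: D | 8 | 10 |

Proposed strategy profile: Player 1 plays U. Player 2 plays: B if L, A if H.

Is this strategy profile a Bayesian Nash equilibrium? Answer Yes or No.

A profile is a BNE iff every type of every player is best-responding given beliefs about the other side.
Player 1 plays U: E[U] = 0.7·(12) + 0.3·(13) = 12.3; E[D] = 2.1. Best-responding. ✓
Player 2 (type L), facing U: A gives -8, B gives 5. Proposed B is best. ✓
Player 2 (type H), facing U: A gives 13, B gives 5. Proposed A is best. ✓

Yes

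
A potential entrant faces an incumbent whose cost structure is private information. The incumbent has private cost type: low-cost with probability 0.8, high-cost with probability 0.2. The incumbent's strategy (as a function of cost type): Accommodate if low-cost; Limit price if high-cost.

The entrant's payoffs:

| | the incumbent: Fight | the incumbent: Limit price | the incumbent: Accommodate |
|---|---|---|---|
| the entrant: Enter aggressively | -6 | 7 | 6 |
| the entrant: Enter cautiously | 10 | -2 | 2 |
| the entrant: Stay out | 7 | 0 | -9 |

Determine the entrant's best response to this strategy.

E[Enter aggressively] = 0.8·(6) + 0.2·(7) = 6.2
E[Enter cautiously] = 0.8·(2) + 0.2·(-2) = 1.2
E[Stay out] = 0.8·(-9) + 0.2·(0) = -7.2
Best response: Enter aggressively (6.2 is the largest).

Enter aggressively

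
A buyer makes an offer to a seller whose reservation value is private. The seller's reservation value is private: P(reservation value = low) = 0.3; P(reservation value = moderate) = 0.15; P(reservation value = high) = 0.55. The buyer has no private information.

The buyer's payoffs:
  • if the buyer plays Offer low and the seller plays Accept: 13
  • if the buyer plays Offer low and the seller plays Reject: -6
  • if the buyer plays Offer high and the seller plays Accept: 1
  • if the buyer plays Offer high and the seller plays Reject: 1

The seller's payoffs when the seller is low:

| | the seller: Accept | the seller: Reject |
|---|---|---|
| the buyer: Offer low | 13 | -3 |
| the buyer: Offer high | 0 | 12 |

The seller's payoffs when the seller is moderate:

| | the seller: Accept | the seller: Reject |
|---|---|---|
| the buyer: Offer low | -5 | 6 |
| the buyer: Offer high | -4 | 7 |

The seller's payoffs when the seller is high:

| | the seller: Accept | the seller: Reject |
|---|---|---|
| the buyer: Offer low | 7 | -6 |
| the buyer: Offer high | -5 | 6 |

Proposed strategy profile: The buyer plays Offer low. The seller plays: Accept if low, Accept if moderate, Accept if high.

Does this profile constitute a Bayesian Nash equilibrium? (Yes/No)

The buyer plays Offer low: E[Offer low] = 0.3·(13) + 0.15·(13) + 0.55·(13) = 13; E[Offer high] = 1. Best-responding. ✓
The seller (reservation value low), facing Offer low: Accept gives 13, Reject gives -3. Proposed Accept is best. ✓
The seller (reservation value moderate), facing Offer low: Accept gives -5, Reject gives 6. Proposed Accept is not best — profitable deviation exists. ✗
The seller (reservation value high), facing Offer low: Accept gives 7, Reject gives -6. Proposed Accept is best. ✓

No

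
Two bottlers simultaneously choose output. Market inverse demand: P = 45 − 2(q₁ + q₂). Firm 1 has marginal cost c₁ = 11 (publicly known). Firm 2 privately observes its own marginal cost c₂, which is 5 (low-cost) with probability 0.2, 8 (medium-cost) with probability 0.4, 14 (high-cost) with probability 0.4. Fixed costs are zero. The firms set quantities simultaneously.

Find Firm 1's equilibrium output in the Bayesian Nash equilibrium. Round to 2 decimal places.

5.47

Type-c best response for Firm 2: q₂(c) = (45 − c)/4 − q₁/2.
Firm 1 maximizes expected profit; its first-order condition is 45 − 4q₁ − 2E[q₂] − 11 = 0.
Substituting E[q₂] and solving: E[c₂] = 9.8, so q₁ = (45 − 2·11 + 9.8)/6 = 5.46667.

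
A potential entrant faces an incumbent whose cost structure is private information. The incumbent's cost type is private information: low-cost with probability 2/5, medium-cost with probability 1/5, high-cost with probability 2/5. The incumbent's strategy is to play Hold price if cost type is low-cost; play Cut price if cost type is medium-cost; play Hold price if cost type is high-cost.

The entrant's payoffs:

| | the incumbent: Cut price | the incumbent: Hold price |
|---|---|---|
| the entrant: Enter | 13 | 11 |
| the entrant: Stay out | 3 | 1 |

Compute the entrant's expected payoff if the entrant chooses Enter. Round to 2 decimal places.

Take the expectation over the incumbent's cost type, weighting each type's action by its prior probability.
E[Enter] = 2/5·11 + 1/5·13 + 2/5·11 = 22/5 + 13/5 + 22/5 = 57/5

11.40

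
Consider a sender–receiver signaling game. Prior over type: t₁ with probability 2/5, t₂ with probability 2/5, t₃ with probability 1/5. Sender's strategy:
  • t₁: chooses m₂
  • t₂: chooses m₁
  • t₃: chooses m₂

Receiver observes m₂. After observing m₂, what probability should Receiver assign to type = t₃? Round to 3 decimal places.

0.333

P(m₂) = (2/5)·1 + (2/5)·0 + (1/5)·1 = 3/5
P(t₃ | m₂) = ((1/5)·1) / (3/5) = (1/5) / (3/5) = 1/3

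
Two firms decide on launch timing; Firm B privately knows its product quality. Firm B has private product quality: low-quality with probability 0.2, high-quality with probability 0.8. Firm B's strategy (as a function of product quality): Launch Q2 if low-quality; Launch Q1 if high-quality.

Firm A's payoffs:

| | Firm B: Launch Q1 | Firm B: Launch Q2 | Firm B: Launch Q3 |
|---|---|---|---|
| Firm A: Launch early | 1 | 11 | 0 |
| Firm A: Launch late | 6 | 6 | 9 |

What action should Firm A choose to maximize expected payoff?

E[Launch early] = 0.2·(11) + 0.8·(1) = 3
E[Launch late] = 0.2·(6) + 0.8·(6) = 6
Best response: Launch late (6 is the largest).

Launch late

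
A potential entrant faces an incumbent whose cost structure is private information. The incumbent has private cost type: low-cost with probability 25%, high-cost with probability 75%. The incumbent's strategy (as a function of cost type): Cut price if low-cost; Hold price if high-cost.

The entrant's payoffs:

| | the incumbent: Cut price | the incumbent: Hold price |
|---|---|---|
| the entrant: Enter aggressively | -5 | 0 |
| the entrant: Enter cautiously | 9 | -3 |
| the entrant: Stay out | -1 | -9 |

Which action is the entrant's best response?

Enter cautiously

E[Enter aggressively] = 0.25·(-5) + 0.75·(0) = -1.25
E[Enter cautiously] = 0.25·(9) + 0.75·(-3) = 0
E[Stay out] = 0.25·(-1) + 0.75·(-9) = -7
Best response: Enter cautiously (0 is the largest).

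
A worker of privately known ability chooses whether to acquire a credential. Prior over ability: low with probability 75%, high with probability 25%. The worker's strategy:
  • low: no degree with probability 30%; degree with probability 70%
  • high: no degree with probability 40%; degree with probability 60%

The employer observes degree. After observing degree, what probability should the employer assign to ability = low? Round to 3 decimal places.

0.778

P(degree) = 0.75·0.7 + 0.25·0.6 = 0.675
P(low | degree) = (0.75·0.7) / 0.675 = 0.525 / 0.675 = 0.777778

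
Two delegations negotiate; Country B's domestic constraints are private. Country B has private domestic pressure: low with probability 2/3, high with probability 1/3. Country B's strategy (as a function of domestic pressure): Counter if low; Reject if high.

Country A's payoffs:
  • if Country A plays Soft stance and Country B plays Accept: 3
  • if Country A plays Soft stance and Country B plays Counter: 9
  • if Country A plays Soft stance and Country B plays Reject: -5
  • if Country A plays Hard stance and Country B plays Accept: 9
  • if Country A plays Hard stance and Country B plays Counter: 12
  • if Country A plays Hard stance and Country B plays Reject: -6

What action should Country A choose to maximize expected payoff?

E[Soft stance] = 2/3·(9) + 1/3·(-5) = 13/3
E[Hard stance] = 2/3·(12) + 1/3·(-6) = 6
Best response: Hard stance (6 is the largest).

Hard stance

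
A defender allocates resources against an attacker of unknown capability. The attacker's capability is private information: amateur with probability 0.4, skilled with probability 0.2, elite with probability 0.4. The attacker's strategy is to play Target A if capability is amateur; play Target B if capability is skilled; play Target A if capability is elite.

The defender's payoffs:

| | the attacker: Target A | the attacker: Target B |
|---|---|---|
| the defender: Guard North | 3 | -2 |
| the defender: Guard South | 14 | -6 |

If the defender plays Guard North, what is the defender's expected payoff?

2

E[Guard North] = 0.4·3 + 0.2·(-2) + 0.4·3 = 1.2 + (-0.4) + 1.2 = 2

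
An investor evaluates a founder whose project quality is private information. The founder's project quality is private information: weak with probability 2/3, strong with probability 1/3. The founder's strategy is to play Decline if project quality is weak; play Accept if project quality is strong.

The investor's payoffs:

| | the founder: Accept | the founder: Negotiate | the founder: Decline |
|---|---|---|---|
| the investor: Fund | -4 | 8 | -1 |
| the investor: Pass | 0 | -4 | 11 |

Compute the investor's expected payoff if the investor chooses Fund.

-2

E[Fund] = 2/3·(-1) + 1/3·(-4) = (-2/3) + (-4/3) = -2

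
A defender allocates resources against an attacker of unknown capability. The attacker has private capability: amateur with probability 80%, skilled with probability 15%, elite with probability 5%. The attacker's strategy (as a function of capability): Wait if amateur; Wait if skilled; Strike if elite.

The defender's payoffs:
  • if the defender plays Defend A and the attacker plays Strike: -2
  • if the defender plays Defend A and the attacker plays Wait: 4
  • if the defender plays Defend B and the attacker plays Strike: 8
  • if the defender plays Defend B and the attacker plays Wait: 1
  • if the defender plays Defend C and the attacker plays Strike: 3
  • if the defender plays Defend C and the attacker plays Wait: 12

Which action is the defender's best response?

Defend C

E[Defend A] = 0.8·(4) + 0.15·(4) + 0.05·(-2) = 3.7
E[Defend B] = 0.8·(1) + 0.15·(1) + 0.05·(8) = 1.35
E[Defend C] = 0.8·(12) + 0.15·(12) + 0.05·(3) = 11.55
Best response: Defend C (11.55 is the largest).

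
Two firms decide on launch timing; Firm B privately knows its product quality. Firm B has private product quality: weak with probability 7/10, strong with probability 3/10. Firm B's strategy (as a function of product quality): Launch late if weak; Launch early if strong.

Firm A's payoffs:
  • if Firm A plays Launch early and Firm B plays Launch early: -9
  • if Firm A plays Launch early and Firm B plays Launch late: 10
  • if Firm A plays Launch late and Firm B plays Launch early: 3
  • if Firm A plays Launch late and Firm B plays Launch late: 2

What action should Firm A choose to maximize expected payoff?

E[Launch early] = 7/10·(10) + 3/10·(-9) = 43/10
E[Launch late] = 7/10·(2) + 3/10·(3) = 23/10
Best response: Launch early (43/10 is the largest).

Launch early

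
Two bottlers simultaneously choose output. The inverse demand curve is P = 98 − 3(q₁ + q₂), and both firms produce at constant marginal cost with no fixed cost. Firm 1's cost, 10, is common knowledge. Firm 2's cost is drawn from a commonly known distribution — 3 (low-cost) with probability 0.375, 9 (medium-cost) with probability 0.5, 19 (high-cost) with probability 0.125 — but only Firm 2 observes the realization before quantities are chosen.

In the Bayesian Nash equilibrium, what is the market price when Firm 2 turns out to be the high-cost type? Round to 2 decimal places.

Type-c best response for Firm 2: q₂(c) = (98 − c)/6 − q₁/2.
Firm 1 maximizes expected profit; its first-order condition is 98 − 6q₁ − 3E[q₂] − 10 = 0.
Substituting E[q₂] and solving: E[c₂] = 8, so q₁ = (98 − 2·10 + 8)/9 = 9.55556.
q₂(high-cost) = 8.38889, so P = 98 − 3·(9.55556 + 8.38889) = 44.1667.

44.17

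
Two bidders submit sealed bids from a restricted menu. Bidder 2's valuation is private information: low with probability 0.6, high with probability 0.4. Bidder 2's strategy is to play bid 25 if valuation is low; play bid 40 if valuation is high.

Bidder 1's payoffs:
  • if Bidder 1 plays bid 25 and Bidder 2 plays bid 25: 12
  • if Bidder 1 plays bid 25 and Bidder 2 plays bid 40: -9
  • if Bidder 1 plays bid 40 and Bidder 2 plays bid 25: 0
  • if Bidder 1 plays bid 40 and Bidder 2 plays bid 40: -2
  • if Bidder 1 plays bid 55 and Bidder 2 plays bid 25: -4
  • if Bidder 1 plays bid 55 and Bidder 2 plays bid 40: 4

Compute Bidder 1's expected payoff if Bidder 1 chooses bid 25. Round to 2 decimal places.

E[bid 25] = 0.6·12 + 0.4·(-9) = 7.2 + (-3.6) = 3.6

3.60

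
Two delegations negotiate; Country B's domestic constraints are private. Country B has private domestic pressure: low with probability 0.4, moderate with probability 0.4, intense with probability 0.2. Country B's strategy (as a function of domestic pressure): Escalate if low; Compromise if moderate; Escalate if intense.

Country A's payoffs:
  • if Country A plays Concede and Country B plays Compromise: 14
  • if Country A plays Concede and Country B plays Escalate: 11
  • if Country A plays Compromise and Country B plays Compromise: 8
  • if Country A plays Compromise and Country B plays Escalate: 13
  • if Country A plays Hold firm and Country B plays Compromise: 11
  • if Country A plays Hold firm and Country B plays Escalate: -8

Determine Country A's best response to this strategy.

Concede

E[Concede] = 0.4·(11) + 0.4·(14) + 0.2·(11) = 12.2
E[Compromise] = 0.4·(13) + 0.4·(8) + 0.2·(13) = 11
E[Hold firm] = 0.4·(-8) + 0.4·(11) + 0.2·(-8) = -0.4
Best response: Concede (12.2 is the largest).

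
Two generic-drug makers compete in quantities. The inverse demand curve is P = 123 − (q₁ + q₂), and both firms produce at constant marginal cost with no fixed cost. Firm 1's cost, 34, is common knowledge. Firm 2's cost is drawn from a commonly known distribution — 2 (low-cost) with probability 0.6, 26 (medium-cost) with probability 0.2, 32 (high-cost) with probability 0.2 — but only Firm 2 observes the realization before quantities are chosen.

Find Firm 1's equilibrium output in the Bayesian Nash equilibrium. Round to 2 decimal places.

22.60

Each type of Firm 2 best-responds to q₁; Firm 1 best-responds to the expected q₂ over Firm 2's types.
Firm 2 with cost c maximizes (123 − (q₁+q₂) − c)·q₂, giving q₂(c) = (123 − c − q₁)/2.
E[c₂] = 0.6·2 + 0.2·26 + 0.2·32 = 12.8
Firm 1's FOC against E[q₂] yields q₁ = (123 − 2·34 + E[c₂])/3 = (123 − 68 + 12.8)/3 = 22.6.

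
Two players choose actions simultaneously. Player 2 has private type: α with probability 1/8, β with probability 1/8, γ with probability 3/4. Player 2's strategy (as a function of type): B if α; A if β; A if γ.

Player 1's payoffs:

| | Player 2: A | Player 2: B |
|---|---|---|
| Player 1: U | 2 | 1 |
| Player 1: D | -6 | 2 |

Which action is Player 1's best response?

U

E[U] = 1/8·(1) + 1/8·(2) + 3/4·(2) = 15/8
E[D] = 1/8·(2) + 1/8·(-6) + 3/4·(-6) = -5
Best response: U (15/8 is the largest).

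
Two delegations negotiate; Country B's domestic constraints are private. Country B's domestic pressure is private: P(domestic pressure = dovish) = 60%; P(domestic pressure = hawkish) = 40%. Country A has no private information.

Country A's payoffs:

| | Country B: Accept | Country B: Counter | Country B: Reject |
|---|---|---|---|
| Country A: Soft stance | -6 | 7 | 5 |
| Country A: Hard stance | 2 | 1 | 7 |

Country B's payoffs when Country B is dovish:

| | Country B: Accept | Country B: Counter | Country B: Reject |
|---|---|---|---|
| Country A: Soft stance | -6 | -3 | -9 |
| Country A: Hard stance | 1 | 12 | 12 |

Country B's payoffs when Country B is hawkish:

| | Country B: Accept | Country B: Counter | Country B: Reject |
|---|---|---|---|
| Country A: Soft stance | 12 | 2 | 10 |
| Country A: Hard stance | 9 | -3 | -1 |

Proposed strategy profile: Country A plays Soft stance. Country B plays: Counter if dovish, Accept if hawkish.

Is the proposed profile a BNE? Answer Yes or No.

Yes

Country A plays Soft stance: E[Soft stance] = 0.6·(7) + 0.4·(-6) = 1.8; E[Hard stance] = 1.4. Best-responding. ✓
Country B (domestic pressure dovish), facing Soft stance: Accept gives -6, Counter gives -3, Reject gives -9. Proposed Counter is best. ✓
Country B (domestic pressure hawkish), facing Soft stance: Accept gives 12, Counter gives 2, Reject gives 10. Proposed Accept is best. ✓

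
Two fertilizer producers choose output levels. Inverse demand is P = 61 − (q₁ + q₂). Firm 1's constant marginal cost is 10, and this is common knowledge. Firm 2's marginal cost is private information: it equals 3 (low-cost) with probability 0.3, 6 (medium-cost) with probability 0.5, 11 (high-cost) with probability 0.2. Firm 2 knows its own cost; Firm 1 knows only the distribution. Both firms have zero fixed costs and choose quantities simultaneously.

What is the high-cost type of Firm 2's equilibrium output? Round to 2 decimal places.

Type-c best response for Firm 2: q₂(c) = (61 − c)/2 − q₁/2.
Firm 1 maximizes expected profit; its first-order condition is 61 − 2q₁ − E[q₂] − 10 = 0.
Substituting E[q₂] and solving: E[c₂] = 6.1, so q₁ = (61 − 2·10 + 6.1)/3 = 15.7.
q₂(high-cost) = (61 − 11 − 15.7)/2 = 17.15.

17.15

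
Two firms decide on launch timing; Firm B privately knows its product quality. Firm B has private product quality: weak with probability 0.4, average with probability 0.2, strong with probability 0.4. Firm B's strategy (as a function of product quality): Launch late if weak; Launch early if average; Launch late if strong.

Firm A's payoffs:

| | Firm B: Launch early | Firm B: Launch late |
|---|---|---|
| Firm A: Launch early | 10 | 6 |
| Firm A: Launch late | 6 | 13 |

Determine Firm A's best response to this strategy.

E[Launch early] = 0.4·(6) + 0.2·(10) + 0.4·(6) = 6.8
E[Launch late] = 0.4·(13) + 0.2·(6) + 0.4·(13) = 11.6
Best response: Launch late (11.6 is the largest).

Launch late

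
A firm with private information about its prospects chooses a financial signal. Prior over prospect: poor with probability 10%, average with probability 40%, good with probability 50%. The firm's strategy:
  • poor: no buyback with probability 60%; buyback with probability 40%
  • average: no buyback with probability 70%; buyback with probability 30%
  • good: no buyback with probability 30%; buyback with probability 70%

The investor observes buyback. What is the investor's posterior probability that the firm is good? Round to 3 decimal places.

0.686

P(buyback) = 0.1·0.4 + 0.4·0.3 + 0.5·0.7 = 0.51
P(good | buyback) = (0.5·0.7) / 0.51 = 0.35 / 0.51 = 0.686275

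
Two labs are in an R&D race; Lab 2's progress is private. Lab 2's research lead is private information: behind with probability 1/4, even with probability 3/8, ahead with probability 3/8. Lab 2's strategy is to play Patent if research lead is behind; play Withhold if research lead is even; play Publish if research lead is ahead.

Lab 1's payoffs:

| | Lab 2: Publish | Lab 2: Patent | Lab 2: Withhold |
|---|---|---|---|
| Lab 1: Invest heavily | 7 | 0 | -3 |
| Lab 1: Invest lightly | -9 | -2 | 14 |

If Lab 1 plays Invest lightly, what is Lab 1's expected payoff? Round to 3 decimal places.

1.375

Take the expectation over Lab 2's research lead, weighting each type's action by its prior probability.
E[Invest lightly] = 1/4·(-2) + 3/8·14 + 3/8·(-9) = (-1/2) + 21/4 + (-27/8) = 11/8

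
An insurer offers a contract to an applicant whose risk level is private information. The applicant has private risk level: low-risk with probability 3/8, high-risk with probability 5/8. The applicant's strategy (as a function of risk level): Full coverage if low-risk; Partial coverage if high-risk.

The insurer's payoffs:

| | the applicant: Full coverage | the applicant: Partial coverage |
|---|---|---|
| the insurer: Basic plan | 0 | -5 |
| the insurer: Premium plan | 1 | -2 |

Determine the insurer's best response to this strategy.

E[Basic plan] = 3/8·(0) + 5/8·(-5) = -25/8
E[Premium plan] = 3/8·(1) + 5/8·(-2) = -7/8
Best response: Premium plan (-7/8 is the largest).

Premium plan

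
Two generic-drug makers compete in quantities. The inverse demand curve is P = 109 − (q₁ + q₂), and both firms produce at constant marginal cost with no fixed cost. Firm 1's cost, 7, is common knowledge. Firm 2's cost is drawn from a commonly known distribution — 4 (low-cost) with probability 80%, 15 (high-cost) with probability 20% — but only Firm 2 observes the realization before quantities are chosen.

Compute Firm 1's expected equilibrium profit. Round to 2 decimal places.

1137.94

Type-c best response for Firm 2: q₂(c) = (109 − c)/2 − q₁/2.
Firm 1 maximizes expected profit; its first-order condition is 109 − 2q₁ − E[q₂] − 7 = 0.
Substituting E[q₂] and solving: E[c₂] = 6.2, so q₁ = (109 − 2·7 + 6.2)/3 = 33.7333.
E[P] = 109 − (q₁ + E[q₂]) = 40.7333; Firm 1's expected profit = (E[P] − 7)·q₁ = (40.7333 − 7)·33.7333 = 1137.94.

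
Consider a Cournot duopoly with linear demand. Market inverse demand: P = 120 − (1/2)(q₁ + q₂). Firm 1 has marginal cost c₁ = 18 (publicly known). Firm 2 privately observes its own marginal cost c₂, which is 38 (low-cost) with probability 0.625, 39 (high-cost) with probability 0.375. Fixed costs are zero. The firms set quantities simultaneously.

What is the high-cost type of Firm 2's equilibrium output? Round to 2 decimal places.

Firm 2 with cost c maximizes (120 − (1/2)(q₁+q₂) − c)·q₂, giving q₂(c) = (120 − c − (1/2)q₁).
E[c₂] = 0.625·38 + 0.375·39 = 38.375
Firm 1's FOC against E[q₂] yields q₁ = (120 − 2·18 + E[c₂])/(3/2) = (120 − 36 + 38.375)/(3/2) = 81.5833.
q₂(high-cost) = (120 − 39 − (1/2)·81.5833) = 40.2083.

40.21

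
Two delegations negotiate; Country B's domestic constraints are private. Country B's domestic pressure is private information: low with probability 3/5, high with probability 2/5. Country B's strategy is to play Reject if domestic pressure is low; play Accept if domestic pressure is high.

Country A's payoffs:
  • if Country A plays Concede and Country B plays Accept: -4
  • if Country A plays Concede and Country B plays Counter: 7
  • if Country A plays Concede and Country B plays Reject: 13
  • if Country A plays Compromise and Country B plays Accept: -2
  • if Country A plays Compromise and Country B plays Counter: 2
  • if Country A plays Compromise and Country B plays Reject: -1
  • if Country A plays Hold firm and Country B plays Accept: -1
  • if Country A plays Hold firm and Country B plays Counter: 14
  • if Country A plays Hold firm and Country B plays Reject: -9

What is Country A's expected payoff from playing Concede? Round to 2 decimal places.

E[Concede] = 3/5·13 + 2/5·(-4) = 39/5 + (-8/5) = 31/5

6.20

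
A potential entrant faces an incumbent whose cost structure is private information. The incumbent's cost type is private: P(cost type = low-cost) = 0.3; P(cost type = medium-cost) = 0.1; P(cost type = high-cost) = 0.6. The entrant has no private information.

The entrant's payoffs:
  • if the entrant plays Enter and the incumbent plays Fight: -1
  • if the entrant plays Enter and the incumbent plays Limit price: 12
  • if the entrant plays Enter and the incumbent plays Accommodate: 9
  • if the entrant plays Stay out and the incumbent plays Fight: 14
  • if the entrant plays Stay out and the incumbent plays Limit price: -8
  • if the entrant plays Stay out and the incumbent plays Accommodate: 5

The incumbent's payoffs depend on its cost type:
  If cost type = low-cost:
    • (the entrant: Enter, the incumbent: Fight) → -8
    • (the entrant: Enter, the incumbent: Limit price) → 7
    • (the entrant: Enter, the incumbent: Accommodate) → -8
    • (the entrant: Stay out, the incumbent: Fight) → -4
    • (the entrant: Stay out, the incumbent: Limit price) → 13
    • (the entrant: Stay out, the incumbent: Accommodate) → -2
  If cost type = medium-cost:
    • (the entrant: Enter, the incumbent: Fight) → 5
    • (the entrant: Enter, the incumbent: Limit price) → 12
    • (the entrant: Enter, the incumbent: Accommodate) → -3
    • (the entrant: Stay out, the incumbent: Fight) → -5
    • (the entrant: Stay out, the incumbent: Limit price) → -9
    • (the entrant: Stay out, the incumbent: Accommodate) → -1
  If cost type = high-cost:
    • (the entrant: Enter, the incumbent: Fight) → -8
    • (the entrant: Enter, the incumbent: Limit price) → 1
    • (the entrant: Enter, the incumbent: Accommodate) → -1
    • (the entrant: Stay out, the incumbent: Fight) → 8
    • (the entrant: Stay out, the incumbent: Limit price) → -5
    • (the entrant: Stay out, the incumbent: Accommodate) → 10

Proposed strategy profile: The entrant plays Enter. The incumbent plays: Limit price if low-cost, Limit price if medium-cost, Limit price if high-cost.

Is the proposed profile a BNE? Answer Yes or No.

Yes

The entrant plays Enter: E[Enter] = 0.3·(12) + 0.1·(12) + 0.6·(12) = 12; E[Stay out] = -8. Best-responding. ✓
The incumbent (cost type low-cost), facing Enter: Fight gives -8, Limit price gives 7, Accommodate gives -8. Proposed Limit price is best. ✓
The incumbent (cost type medium-cost), facing Enter: Fight gives 5, Limit price gives 12, Accommodate gives -3. Proposed Limit price is best. ✓
The incumbent (cost type high-cost), facing Enter: Fight gives -8, Limit price gives 1, Accommodate gives -1. Proposed Limit price is best. ✓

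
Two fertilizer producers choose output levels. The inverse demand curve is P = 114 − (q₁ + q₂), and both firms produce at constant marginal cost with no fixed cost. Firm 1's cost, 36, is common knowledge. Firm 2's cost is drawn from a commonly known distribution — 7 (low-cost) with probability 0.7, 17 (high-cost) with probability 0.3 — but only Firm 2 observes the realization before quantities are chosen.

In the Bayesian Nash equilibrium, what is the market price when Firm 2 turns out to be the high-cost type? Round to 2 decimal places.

Type-c best response for Firm 2: q₂(c) = (114 − c)/2 − q₁/2.
Firm 1 maximizes expected profit; its first-order condition is 114 − 2q₁ − E[q₂] − 36 = 0.
Substituting E[q₂] and solving: E[c₂] = 10, so q₁ = (114 − 2·36 + 10)/3 = 17.3333.
q₂(high-cost) = 39.8333, so P = 114 − (17.3333 + 39.8333) = 56.8333.

56.83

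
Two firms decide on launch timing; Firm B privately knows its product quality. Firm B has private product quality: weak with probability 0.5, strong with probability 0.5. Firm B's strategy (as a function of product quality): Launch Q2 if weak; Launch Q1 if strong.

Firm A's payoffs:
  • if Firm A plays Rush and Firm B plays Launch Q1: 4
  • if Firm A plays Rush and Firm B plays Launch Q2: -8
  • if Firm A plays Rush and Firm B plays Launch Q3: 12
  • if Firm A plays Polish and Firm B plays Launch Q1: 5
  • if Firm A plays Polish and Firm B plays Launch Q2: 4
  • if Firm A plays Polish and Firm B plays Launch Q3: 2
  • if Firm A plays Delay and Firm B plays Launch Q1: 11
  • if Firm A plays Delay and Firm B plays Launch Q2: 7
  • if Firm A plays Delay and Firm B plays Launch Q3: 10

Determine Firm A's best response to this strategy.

Delay

E[Rush] = 0.5·(-8) + 0.5·(4) = -2
E[Polish] = 0.5·(4) + 0.5·(5) = 4.5
E[Delay] = 0.5·(7) + 0.5·(11) = 9
Best response: Delay (9 is the largest).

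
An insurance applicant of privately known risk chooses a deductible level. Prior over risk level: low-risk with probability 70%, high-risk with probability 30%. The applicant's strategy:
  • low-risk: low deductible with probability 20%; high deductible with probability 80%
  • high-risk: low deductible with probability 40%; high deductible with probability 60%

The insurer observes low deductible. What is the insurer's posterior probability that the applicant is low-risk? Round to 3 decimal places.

P(low deductible) = 0.7·0.2 + 0.3·0.4 = 0.26
P(low-risk | low deductible) = (0.7·0.2) / 0.26 = 0.14 / 0.26 = 0.538462

0.538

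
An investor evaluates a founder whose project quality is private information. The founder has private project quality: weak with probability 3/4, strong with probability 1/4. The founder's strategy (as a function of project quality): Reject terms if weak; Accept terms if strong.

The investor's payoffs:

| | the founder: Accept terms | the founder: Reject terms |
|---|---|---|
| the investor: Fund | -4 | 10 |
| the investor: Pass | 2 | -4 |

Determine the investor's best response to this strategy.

Fund

E[Fund] = 3/4·(10) + 1/4·(-4) = 13/2
E[Pass] = 3/4·(-4) + 1/4·(2) = -5/2
Best response: Fund (13/2 is the largest).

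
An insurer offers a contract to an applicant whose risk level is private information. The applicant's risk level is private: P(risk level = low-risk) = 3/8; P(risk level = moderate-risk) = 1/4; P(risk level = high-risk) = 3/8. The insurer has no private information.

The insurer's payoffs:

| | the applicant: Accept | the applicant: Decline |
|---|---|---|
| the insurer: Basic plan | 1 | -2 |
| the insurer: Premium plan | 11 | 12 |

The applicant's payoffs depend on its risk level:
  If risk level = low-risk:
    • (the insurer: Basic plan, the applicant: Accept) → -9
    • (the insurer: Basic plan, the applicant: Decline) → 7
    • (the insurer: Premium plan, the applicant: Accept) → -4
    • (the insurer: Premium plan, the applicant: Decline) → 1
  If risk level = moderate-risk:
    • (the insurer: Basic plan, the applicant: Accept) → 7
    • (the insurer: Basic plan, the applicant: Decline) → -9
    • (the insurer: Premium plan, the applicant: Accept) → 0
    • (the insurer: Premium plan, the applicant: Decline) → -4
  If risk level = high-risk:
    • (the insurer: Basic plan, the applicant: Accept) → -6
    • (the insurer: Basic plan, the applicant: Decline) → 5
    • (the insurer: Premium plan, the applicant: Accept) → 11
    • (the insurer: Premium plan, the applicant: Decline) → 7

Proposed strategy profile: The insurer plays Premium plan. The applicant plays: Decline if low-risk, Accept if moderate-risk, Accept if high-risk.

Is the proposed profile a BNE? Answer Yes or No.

Yes

The insurer plays Premium plan: E[Premium plan] = 3/8·(12) + 1/4·(11) + 3/8·(11) = 91/8; E[Basic plan] = -1/8. Best-responding. ✓
The applicant (risk level low-risk), facing Premium plan: Accept gives -4, Decline gives 1. Proposed Decline is best. ✓
The applicant (risk level moderate-risk), facing Premium plan: Accept gives 0, Decline gives -4. Proposed Accept is best. ✓
The applicant (risk level high-risk), facing Premium plan: Accept gives 11, Decline gives 7. Proposed Accept is best. ✓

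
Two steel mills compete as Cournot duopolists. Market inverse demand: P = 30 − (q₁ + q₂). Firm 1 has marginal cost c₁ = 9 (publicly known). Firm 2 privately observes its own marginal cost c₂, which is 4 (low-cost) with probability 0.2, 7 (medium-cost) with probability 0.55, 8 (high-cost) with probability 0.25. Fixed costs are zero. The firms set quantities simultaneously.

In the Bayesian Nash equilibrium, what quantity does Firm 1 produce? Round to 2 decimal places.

6.22

Type-c best response for Firm 2: q₂(c) = (30 − c)/2 − q₁/2.
Firm 1 maximizes expected profit; its first-order condition is 30 − 2q₁ − E[q₂] − 9 = 0.
Substituting E[q₂] and solving: E[c₂] = 6.65, so q₁ = (30 − 2·9 + 6.65)/3 = 6.21667.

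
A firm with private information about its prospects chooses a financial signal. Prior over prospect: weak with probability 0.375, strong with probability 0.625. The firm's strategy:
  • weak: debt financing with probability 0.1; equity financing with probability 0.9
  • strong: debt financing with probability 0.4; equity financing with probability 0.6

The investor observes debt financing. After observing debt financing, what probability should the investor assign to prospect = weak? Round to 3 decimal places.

P(debt financing) = 0.375·0.1 + 0.625·0.4 = 0.2875
P(weak | debt financing) = (0.375·0.1) / 0.2875 = 0.0375 / 0.2875 = 0.130435

0.130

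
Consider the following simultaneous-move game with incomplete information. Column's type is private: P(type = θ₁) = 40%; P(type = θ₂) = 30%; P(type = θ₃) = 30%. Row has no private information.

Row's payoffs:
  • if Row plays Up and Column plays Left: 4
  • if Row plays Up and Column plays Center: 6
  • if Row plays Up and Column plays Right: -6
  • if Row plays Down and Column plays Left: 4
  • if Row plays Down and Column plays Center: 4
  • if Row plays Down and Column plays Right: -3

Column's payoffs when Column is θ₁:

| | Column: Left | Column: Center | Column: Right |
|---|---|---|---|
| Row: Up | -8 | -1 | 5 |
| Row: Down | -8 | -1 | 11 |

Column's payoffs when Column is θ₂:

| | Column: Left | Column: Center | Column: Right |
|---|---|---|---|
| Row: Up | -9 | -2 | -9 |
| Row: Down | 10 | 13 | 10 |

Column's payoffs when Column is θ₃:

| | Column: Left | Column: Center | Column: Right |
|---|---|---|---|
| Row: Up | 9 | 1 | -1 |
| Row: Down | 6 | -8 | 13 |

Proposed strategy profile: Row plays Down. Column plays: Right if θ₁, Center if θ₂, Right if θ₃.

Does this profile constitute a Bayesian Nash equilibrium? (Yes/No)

A profile is a BNE iff every type of every player is best-responding given beliefs about the other side.
Row plays Down: E[Down] = 0.4·(-3) + 0.3·(4) + 0.3·(-3) = -0.9; E[Up] = -2.4. Best-responding. ✓
Column (type θ₁), facing Down: Left gives -8, Center gives -1, Right gives 11. Proposed Right is best. ✓
Column (type θ₂), facing Down: Left gives 10, Center gives 13, Right gives 10. Proposed Center is best. ✓
Column (type θ₃), facing Down: Left gives 6, Center gives -8, Right gives 13. Proposed Right is best. ✓

Yes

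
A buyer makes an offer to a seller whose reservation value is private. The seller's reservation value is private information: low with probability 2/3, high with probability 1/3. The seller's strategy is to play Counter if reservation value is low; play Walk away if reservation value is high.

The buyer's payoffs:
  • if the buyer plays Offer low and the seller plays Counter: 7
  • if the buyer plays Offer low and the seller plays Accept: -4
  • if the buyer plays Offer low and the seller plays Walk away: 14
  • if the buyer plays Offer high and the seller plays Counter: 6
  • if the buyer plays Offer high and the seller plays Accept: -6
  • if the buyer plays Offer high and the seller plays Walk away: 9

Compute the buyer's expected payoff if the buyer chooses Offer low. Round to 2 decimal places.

9.33

E[Offer low] = 2/3·7 + 1/3·14 = 14/3 + 14/3 = 28/3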